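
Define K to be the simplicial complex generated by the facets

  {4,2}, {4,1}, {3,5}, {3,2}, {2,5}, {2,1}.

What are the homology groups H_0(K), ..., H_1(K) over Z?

Take the total order 1 < 2 < 3 < 4 < 5 on the vertex set. Then K (dimension 1) consists of the simplices:

  0-simplices (5): [1], [2], [3], [4], [5]
  1-simplices (6): [1,2], [1,4], [2,3], [2,4], [2,5], [3,5]

so the chain groups are C_0 ≅ Z^5, C_1 ≅ Z^6.

Boundary ∂_1: C_1 → C_0 is given by ∂[p,q] = [q] − [p].
The 5×6 boundary matrix has rank 4 and Smith normal form diag(1,1,1,1).

From H_k ≅ ker(∂_k) / im(∂_{k+1}) we obtain:

  H_0: rank C_0 − rank ∂_1 = 5 − 4 = 1, and the invariant factors of ∂_1 are all 1, so H_0 = Z.
  H_1: rank ker ∂_1 − rank ∂_2 = (6 − 4) − 0 = 2, and there is no ∂_2, so H_1 = Z^2.

(K is a triangulation of a wedge of 2 circles.)

H_0 ≅ Z,  H_1 ≅ Z^2.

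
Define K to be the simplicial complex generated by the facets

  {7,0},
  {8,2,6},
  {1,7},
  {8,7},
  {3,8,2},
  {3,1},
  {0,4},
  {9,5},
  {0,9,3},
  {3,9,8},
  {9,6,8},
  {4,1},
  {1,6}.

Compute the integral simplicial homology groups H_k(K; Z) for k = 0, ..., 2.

Take the total order 0 < 1 < 2 < 3 < 4 < 5 < 6 < 7 < 8 < 9 on the vertex set. Then K (dimension 2) consists of the simplices:

  0-simplices (10): [0], [1], [2], [3], [4], [5], [6], [7], [8], [9]
  1-simplices (18): [0,3], [0,4], [0,7], [0,9], [1,3], [1,4], [1,6], [1,7], [2,3], [2,6], [2,8], [3,8], [3,9], [5,9], [6,8], [6,9], [7,8], [8,9]
  2-simplices (5): [0,3,9], [2,3,8], [2,6,8], [3,8,9], [6,8,9]

so the chain groups are C_0 ≅ Z^10, C_1 ≅ Z^18, C_2 ≅ Z^5.

Boundary ∂_1: C_1 → C_0 sends each edge [p,q] (with p < q) to q − p. For instance
  ∂[5,9] = [9] − [5].
The 10×18 boundary matrix has rank 9 and Smith normal form diag(1,1,1,1,1,1,1,1,1).

Boundary ∂_2: C_2 → C_1 sends each 2-simplex [p,q,r] to [q,r] − [p,r] + [p,q]. For instance
  ∂[0,3,9] = [3,9] − [0,9] + [0,3],
  ∂[2,3,8] = [3,8] − [2,8] + [2,3].
As a 18×5 matrix over Z this has rank 5, with invariant factors (1,1,1,1,1).

Computing H_k = (kernel of ∂_k) / (image of ∂_{k+1}):

  H_0: rank C_0 − rank ∂_1 = 10 − 9 = 1, and the invariant factors of ∂_1 are all 1, so H_0 ≅ Z.
  H_1: rank ker ∂_1 − rank ∂_2 = (18 − 9) − 5 = 4, and the invariant factors of ∂_2 are all 1, so H_1 ≅ Z^4.
  H_2: rank ker ∂_2 − rank ∂_3 = (5 − 5) − 0 = 0, and there is no ∂_3, so H_2 ≅ 0.

H_0 = Z,  H_1 = Z^4,  H_2 = 0.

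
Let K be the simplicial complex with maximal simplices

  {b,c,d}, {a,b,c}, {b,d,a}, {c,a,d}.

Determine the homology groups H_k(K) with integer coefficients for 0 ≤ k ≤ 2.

H_0 = Z,  H_1 = 0,  H_2 = Z.

Fix the vertex order a < b < c < d and write every simplex with vertices in increasing order. Then dim K = 2 and the simplices of K are:

  0-simplices (4): a, b, c, d
  1-simplices (6): ab, ac, ad, bc, bd, cd
  2-simplices (4): abc, abd, acd, bcd

Hence C_0 ≅ Z^4, C_1 ≅ Z^6, C_2 ≅ Z^4.

Boundary ∂_1: C_1 → C_0 maps an edge to its endpoints' difference, ∂[p,q] = q − p.
As a 4×6 matrix over Z this has rank 3, with invariant factors (1,1,1).

The boundary map ∂_2: C_2 → C_1 maps a triangle to the signed sum of its edges. For instance
  ∂bcd = cd − bd + bc,
  ∂abc = bc − ac + ab.
The 6×4 boundary matrix has rank 3 and Smith normal form diag(1,1,1).

Now H_k = ker ∂_k / im ∂_{k+1}, so:

  H_0: rank C_0 − rank ∂_1 = 4 − 3 = 1, and the invariant factors of ∂_1 are all 1, so H_0 = Z.
  H_1: rank ker ∂_1 − rank ∂_2 = (6 − 3) − 3 = 0, and the invariant factors of ∂_2 are all 1, so H_1 = 0.
  H_2: rank ker ∂_2 − rank ∂_3 = (4 − 3) − 0 = 1, and there is no ∂_3, so H_2 = Z.

As a check, the Euler characteristic is 4 − 6 + 4 = 2, which agrees with 1 − 0 + 1 = 2.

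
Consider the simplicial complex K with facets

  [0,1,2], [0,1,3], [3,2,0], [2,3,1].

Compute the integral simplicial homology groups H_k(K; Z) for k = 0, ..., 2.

H_0 ≅ Z,  H_1 = 0,  H_2 ≅ Z.

K has 4 vertices, 6 edges, 4 triangles.
rank ∂_0 = 0, rank ∂_1 = 3 ⇒ b_0 = 4 − 0 − 3 = 1; all invariant factors of ∂_1 are 1 so no torsion. So H_0 ≅ Z.
rank ∂_1 = 3, rank ∂_2 = 3 ⇒ b_1 = 6 − 3 − 3 = 0; all invariant factors of ∂_2 are 1 so no torsion. So H_1 ≅ 0.
rank ∂_2 = 3, rank ∂_3 = 0 ⇒ b_2 = 4 − 3 − 0 = 1. So H_2 ≅ Z.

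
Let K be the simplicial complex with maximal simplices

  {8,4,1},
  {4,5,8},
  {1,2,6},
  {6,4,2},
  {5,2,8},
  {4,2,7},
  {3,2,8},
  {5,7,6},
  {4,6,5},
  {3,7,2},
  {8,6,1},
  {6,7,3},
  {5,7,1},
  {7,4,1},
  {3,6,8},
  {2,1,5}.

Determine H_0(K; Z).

Fix the vertex order 1 < 2 < 3 < 4 < 5 < 6 < 7 < 8 and write every simplex with vertices in increasing order. Then dim K = 2 and the simplices of K are:

  0-simplices (8): [1], [2], [3], [4], [5], [6], [7], [8]
  1-simplices (24): (24 of them)
  2-simplices (16): [1,2,5], [1,2,6], [1,4,7], [1,4,8], [1,5,7], [1,6,8], [2,3,7], [2,3,8], [2,4,6], [2,4,7], [2,5,8], [3,6,7], [3,6,8], [4,5,6], [4,5,8], [5,6,7]

giving chain groups C_0 ≅ Z^8, C_1 ≅ Z^24, C_2 ≅ Z^16.

∂_1: C_1 → C_0 sends each edge [p,q] (with p < q) to q − p. For instance
  ∂[1,7] = [7] − [1].
As a 8×24 matrix over Z this has rank 7, with invariant factors (1,1,1,1,1,1,1).

Boundary ∂_2: C_2 → C_1 maps a triangle to the signed sum of its edges. For instance
  ∂[1,4,7] = [4,7] − [1,7] + [1,4],
  ∂[2,3,7] = [3,7] − [2,7] + [2,3].
The 24×16 boundary matrix has rank 15 and Smith normal form diag(1,1,1,1,1,1,1,1,1,1,1,1,1,1,1).

From H_k ≅ ker(∂_k) / im(∂_{k+1}) we obtain:

  H_0: rank C_0 − rank ∂_1 = 8 − 7 = 1, and the invariant factors of ∂_1 are all 1, so H_0 ≅ Z.

H_0 = Z.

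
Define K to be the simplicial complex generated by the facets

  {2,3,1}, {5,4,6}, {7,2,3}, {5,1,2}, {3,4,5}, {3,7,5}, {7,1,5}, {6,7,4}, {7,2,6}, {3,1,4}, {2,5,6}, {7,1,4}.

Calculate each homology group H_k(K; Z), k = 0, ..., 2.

H_0 = Z,  H_1 = Z_2,  H_2 = 0.

Order the vertices as 1 < 2 < 3 < 4 < 5 < 6 < 7. Listing each simplex with vertices in this order, K has dimension 2 with simplices:

  0-simplices (7): [1], [2], [3], [4], [5], [6], [7]
  1-simplices (18): [1,2], [1,3], [1,4], [1,5], [1,7], [2,3], [2,5], [2,6], [2,7], [3,4], [3,5], [3,7], [4,5], [4,6], [4,7], [5,6], [5,7], [6,7]
  2-simplices (12): [1,2,3], [1,2,5], [1,3,4], [1,4,7], [1,5,7], [2,3,7], [2,5,6], [2,6,7], [3,4,5], [3,5,7], [4,5,6], [4,6,7]

so the chain groups are C_0 ≅ Z^7, C_1 ≅ Z^18, C_2 ≅ Z^12.

The boundary map ∂_1: C_1 → C_0 maps an edge to its endpoints' difference, ∂[p,q] = q − p. For instance
  ∂[1,7] = [7] − [1].
The 7×18 boundary matrix has rank 6 and Smith normal form diag(1,1,1,1,1,1).

The boundary map ∂_2: C_2 → C_1 sends each 2-simplex [p,q,r] to [q,r] − [p,r] + [p,q]. For instance
  ∂[1,2,5] = [2,5] − [1,5] + [1,2],
  ∂[3,4,5] = [4,5] − [3,5] + [3,4].
The resulting 18×12 matrix has rank 12, and its Smith normal form has invariant factors (1,1,1,1,1,1,1,1,1,1,1,2).

Now H_k = ker ∂_k / im ∂_{k+1}, so:

  H_0: rank C_0 − rank ∂_1 = 7 − 6 = 1, and the invariant factors of ∂_1 are all 1, so H_0 = Z.
  H_1: rank ker ∂_1 − rank ∂_2 = (18 − 6) − 12 = 0, and ∂_2 has invariant factor 2 > 1, so H_1 = Z_2.
  H_2: rank ker ∂_2 − rank ∂_3 = (12 − 12) − 0 = 0, and there is no ∂_3, so H_2 = 0.

As a check, the Euler characteristic is 7 − 18 + 12 = 1, which agrees with 1 − 0 + 0 = 1.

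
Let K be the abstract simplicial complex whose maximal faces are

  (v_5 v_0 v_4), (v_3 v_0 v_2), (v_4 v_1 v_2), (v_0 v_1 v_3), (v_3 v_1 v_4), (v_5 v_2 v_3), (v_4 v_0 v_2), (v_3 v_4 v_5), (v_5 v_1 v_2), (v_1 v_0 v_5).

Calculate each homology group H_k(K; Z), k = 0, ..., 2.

H_0 ≅ Z,  H_1 ≅ Z_2,  H_2 = 0.

We work with the vertex ordering v_0 < v_1 < v_2 < v_3 < v_4 < v_5. The simplices of K, each written with vertices in increasing order, are:

  0-simplices (6): [v_0], [v_1], [v_2], [v_3], [v_4], [v_5]
  1-simplices (15): (15 of them)
  2-simplices (10): [v_0,v_1,v_3], [v_0,v_1,v_5], [v_0,v_2,v_3], [v_0,v_2,v_4], [v_0,v_4,v_5], [v_1,v_2,v_4], [v_1,v_2,v_5], [v_1,v_3,v_4], [v_2,v_3,v_5], [v_3,v_4,v_5]

Hence C_0 ≅ Z^6, C_1 ≅ Z^15, C_2 ≅ Z^10.

∂_1: C_1 → C_0 sends each edge [p,q] (with p < q) to q − p.
As a 6×15 matrix over Z this has rank 5, with invariant factors (1,1,1,1,1).

The boundary map ∂_2: C_2 → C_1 sends each 2-simplex [p,q,r] to [q,r] − [p,r] + [p,q]. For instance
  ∂[v_1,v_2,v_4] = [v_2,v_4] − [v_1,v_4] + [v_1,v_2],
  ∂[v_1,v_2,v_5] = [v_2,v_5] − [v_1,v_5] + [v_1,v_2].
The 15×10 boundary matrix has rank 10 and Smith normal form diag(1,1,1,1,1,1,1,1,1,2).

Now H_k = ker ∂_k / im ∂_{k+1}, so:

  H_0: rank C_0 − rank ∂_1 = 6 − 5 = 1, and the invariant factors of ∂_1 are all 1, so H_0 = Z.
  H_1: rank ker ∂_1 − rank ∂_2 = (15 − 5) − 10 = 0, and ∂_2 has invariant factor 2 > 1, so H_1 = Z_2.
  H_2: rank ker ∂_2 − rank ∂_3 = (10 − 10) − 0 = 0, and there is no ∂_3, so H_2 = 0.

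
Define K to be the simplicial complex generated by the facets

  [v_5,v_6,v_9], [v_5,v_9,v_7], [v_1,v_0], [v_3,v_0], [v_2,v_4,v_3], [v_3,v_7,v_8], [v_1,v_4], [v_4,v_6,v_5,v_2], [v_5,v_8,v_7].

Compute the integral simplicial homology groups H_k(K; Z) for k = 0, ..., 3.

H_0 ≅ Z,  H_1 ≅ Z^2,  H_2 = 0,  H_3 = 0.

Fix the vertex order v_0 < v_1 < v_2 < v_3 < v_4 < v_5 < v_6 < v_7 < v_8 < v_9 and write every simplex with vertices in increasing order. Then dim K = 3 and the simplices of K are:

  0-simplices (10): [v_0], [v_1], [v_2], [v_3], [v_4], [v_5], [v_6], [v_7], [v_8], [v_9]
  1-simplices (19): (19 of them)
  2-simplices (9): [v_2,v_3,v_4], [v_2,v_4,v_5], [v_2,v_4,v_6], [v_2,v_5,v_6], [v_3,v_7,v_8], [v_4,v_5,v_6], [v_5,v_6,v_9], [v_5,v_7,v_8], [v_5,v_7,v_9]
  3-simplices (1): [v_2,v_4,v_5,v_6]

Hence C_0 ≅ Z^10, C_1 ≅ Z^19, C_2 ≅ Z^9, C_3 ≅ Z^1.

∂_1: C_1 → C_0 is given by ∂[p,q] = [q] − [p]. For instance
  ∂[v_4,v_6] = [v_6] − [v_4].
The 10×19 boundary matrix has rank 9 and Smith normal form diag(1,1,1,1,1,1,1,1,1).

Boundary ∂_2: C_2 → C_1 acts by ∂[p,q,r] = [q,r] − [p,r] + [p,q]. For instance
  ∂[v_5,v_7,v_9] = [v_7,v_9] − [v_5,v_9] + [v_5,v_7],
  ∂[v_2,v_4,v_5] = [v_4,v_5] − [v_2,v_5] + [v_2,v_4].
The 19×9 boundary matrix has rank 8 and Smith normal form diag(1,1,1,1,1,1,1,1).

∂_3: C_3 → C_2 sends each 3-simplex σ to the alternating sum Σ_i (−1)^i (σ with its i-th vertex removed). For instance
  ∂[v_2,v_4,v_5,v_6] = [v_4,v_5,v_6] − [v_2,v_5,v_6] + [v_2,v_4,v_6] − [v_2,v_4,v_5].
As a 9×1 matrix over Z this has rank 1, with invariant factors (1).

From H_k ≅ ker(∂_k) / im(∂_{k+1}) we obtain:

  H_0: rank C_0 − rank ∂_1 = 10 − 9 = 1, and the invariant factors of ∂_1 are all 1, so H_0 = Z.
  H_1: rank ker ∂_1 − rank ∂_2 = (19 − 9) − 8 = 2, and the invariant factors of ∂_2 are all 1, so H_1 = Z^2.
  H_2: rank ker ∂_2 − rank ∂_3 = (9 − 8) − 1 = 0, and the invariant factors of ∂_3 are all 1, so H_2 = 0.
  H_3: rank ker ∂_3 − rank ∂_4 = (1 − 1) − 0 = 0, and there is no ∂_4, so H_3 = 0.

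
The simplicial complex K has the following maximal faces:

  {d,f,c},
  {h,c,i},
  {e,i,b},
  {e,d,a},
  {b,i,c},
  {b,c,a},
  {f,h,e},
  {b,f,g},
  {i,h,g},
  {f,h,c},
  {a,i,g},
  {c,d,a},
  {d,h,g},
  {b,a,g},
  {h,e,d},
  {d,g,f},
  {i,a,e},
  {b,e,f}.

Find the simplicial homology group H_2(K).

H_2 ≅ 0.

We work with the vertex ordering a < b < c < d < e < f < g < h < i. The simplices of K, each written with vertices in increasing order, are:

  0-simplices (9): a, b, c, d, e, f, g, h, i
  1-simplices (27): ab, ac, ad, ae, ag, ai, bc, be, bf, bg, bi, cd, cf, ch, ci, de, df, dg, dh, ef, eh, ei, fg, fh, gh, gi, hi
  2-simplices (18): abc, abg, acd, ade, aei, agi, bci, bef, bei, bfg, cdf, cfh, chi, deh, dfg, dgh, efh, ghi

so the chain groups are C_0 ≅ Z^9, C_1 ≅ Z^27, C_2 ≅ Z^18.

Boundary ∂_1: C_1 → C_0 maps an edge to its endpoints' difference, ∂[p,q] = q − p.
As a 9×27 matrix over Z this has rank 8, with invariant factors (1,1,1,1,1,1,1,1).

∂_2: C_2 → C_1 maps a triangle to the signed sum of its edges. For instance
  ∂cfh = fh − ch + cf,
  ∂abg = bg − ag + ab.
As a 27×18 matrix over Z this has rank 18, with invariant factors (1,1,1,1,1,1,1,1,1,1,1,1,1,1,1,1,1,2).

Reading off H_k = ker ∂_k / im ∂_{k+1}:

  H_2: rank ker ∂_2 − rank ∂_3 = (18 − 18) − 0 = 0, and there is no ∂_3, so H_2 ≅ 0.

(K is a triangulation of the Klein bottle.)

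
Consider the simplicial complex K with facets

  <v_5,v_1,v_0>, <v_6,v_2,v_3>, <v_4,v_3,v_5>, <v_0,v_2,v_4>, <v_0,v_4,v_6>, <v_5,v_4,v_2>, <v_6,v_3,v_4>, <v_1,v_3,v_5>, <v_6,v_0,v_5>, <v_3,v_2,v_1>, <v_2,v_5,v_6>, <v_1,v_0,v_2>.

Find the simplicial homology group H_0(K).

K has 7 vertices, 18 edges, 12 triangles.
rank ∂_0 = 0, rank ∂_1 = 6 ⇒ b_0 = 7 − 0 − 6 = 1; all invariant factors of ∂_1 are 1 so no torsion. So H_0 ≅ Z.

H_0 ≅ Z.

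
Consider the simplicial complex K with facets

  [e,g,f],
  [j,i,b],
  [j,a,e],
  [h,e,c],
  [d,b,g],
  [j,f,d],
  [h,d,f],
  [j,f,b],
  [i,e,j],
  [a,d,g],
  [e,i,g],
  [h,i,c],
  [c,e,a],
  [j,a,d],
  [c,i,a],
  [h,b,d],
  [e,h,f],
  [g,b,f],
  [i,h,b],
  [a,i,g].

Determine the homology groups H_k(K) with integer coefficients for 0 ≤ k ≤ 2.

We work with the vertex ordering a < b < c < d < e < f < g < h < i < j. The simplices of K, each written with vertices in increasing order, are:

  0-simplices (10): a, b, c, d, e, f, g, h, i, j
  1-simplices (30): ac, ad, ae, ag, ai, aj, bd, bf, bg, bh, bi, bj, ce, ch, ci, df, dg, dh, dj, ef, eg, eh, ei, ej, fg, fh, fj, gi, hi, ij
  2-simplices (20): ace, aci, adg, adj, aej, agi, bdg, bdh, bfg, bfj, bhi, bij, ceh, chi, dfh, dfj, efg, efh, egi, eij

Hence C_0 ≅ Z^10, C_1 ≅ Z^30, C_2 ≅ Z^20.

∂_1: C_1 → C_0 sends each edge [p,q] (with p < q) to q − p. For instance
  ∂dg = g − d.
The resulting 10×30 matrix has rank 9, and its Smith normal form has invariant factors (1,1,1,1,1,1,1,1,1).

∂_2: C_2 → C_1 sends each 2-simplex [p,q,r] to [q,r] − [p,r] + [p,q]. For instance
  ∂adg = dg − ag + ad,
  ∂egi = gi − ei + eg.
The 30×20 boundary matrix has rank 20 and Smith normal form diag(1,1,1,1,1,1,1,1,1,1,1,1,1,1,1,1,1,1,1,2).

From H_k ≅ ker(∂_k) / im(∂_{k+1}) we obtain:

  H_0: rank C_0 − rank ∂_1 = 10 − 9 = 1, and the invariant factors of ∂_1 are all 1, so H_0 = Z.
  H_1: rank ker ∂_1 − rank ∂_2 = (30 − 9) − 20 = 1, and ∂_2 has invariant factor 2 > 1, so H_1 = Z × Z/2.
  H_2: rank ker ∂_2 − rank ∂_3 = (20 − 20) − 0 = 0, and there is no ∂_3, so H_2 = 0.

As a check, the Euler characteristic is 10 − 30 + 20 = 0, which agrees with 1 − 1 + 0 = 0.
(K is a triangulation of the Klein bottle.)

H_0 ≅ Z,  H_1 ≅ Z × Z/2,  H_2 = 0.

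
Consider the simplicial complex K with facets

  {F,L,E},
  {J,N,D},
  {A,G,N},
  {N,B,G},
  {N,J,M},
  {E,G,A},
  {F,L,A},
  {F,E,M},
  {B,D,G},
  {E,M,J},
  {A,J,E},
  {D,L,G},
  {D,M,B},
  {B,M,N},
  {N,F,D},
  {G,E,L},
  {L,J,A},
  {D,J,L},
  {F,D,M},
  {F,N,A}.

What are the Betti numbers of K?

K has 10 vertices, 30 edges, 20 triangles.
rank ∂_0 = 0, rank ∂_1 = 9 ⇒ b_0 = 10 − 0 − 9 = 1; all invariant factors of ∂_1 are 1 so no torsion. So H_0 = Z.
rank ∂_1 = 9, rank ∂_2 = 20 ⇒ b_1 = 30 − 9 − 20 = 1; ∂_2 has invariant factor(s) [2] giving torsion. So H_1 = Z ⊕ Z/2Z.
rank ∂_2 = 20, rank ∂_3 = 0 ⇒ b_2 = 20 − 20 − 0 = 0. So H_2 = 0.

b_0 = 1, b_1 = 1, b_2 = 0.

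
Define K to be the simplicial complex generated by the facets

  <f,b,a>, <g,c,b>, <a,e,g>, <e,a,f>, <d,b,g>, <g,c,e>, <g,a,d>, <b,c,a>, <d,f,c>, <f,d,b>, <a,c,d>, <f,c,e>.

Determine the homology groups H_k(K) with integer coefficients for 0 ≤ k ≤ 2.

H_0 ≅ Z,  H_1 ≅ Z/2,  H_2 = 0.

Fix the vertex order a < b < c < d < e < f < g and write every simplex with vertices in increasing order. Then dim K = 2 and the simplices of K are:

  0-simplices (7): a, b, c, d, e, f, g
  1-simplices (18): ab, ac, ad, ae, af, ag, bc, bd, bf, bg, cd, ce, cf, cg, df, dg, ef, eg
  2-simplices (12): abc, abf, acd, adg, aef, aeg, bcg, bdf, bdg, cdf, cef, ceg

giving chain groups C_0 ≅ Z^7, C_1 ≅ Z^18, C_2 ≅ Z^12.

The boundary map ∂_1: C_1 → C_0 is given by ∂[p,q] = [q] − [p].
As a 7×18 matrix over Z this has rank 6, with invariant factors (1,1,1,1,1,1).

∂_2: C_2 → C_1 acts by ∂[p,q,r] = [q,r] − [p,r] + [p,q]. For instance
  ∂bdf = df − bf + bd,
  ∂abc = bc − ac + ab.
The resulting 18×12 matrix has rank 12, and its Smith normal form has invariant factors (1,1,1,1,1,1,1,1,1,1,1,2).

Reading off H_k = ker ∂_k / im ∂_{k+1}:

  H_0: rank C_0 − rank ∂_1 = 7 − 6 = 1, and the invariant factors of ∂_1 are all 1, so H_0 ≅ Z.
  H_1: rank ker ∂_1 − rank ∂_2 = (18 − 6) − 12 = 0, and ∂_2 has invariant factor 2 > 1, so H_1 ≅ Z/2.
  H_2: rank ker ∂_2 − rank ∂_3 = (12 − 12) − 0 = 0, and there is no ∂_3, so H_2 ≅ 0.

(K is a triangulation of the real projective plane RP^2.)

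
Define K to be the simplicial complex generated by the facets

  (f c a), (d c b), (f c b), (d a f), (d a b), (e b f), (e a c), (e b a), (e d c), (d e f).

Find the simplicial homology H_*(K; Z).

We work with the vertex ordering a < b < c < d < e < f. The simplices of K, each written with vertices in increasing order, are:

  0-simplices (6): a, b, c, d, e, f
  1-simplices (15): ab, ac, ad, ae, af, bc, bd, be, bf, cd, ce, cf, de, df, ef
  2-simplices (10): abd, abe, ace, acf, adf, bcd, bcf, bef, cde, def

Hence C_0 ≅ Z^6, C_1 ≅ Z^15, C_2 ≅ Z^10.

The boundary map ∂_1: C_1 → C_0 maps an edge to its endpoints' difference, ∂[p,q] = q − p. For instance
  ∂bd = d − b.
This gives a 6×15 integer matrix of rank 5; reducing to Smith normal form yields diagonal entries (1,1,1,1,1).

Boundary ∂_2: C_2 → C_1 sends each 2-simplex [p,q,r] to [q,r] − [p,r] + [p,q]. For instance
  ∂abd = bd − ad + ab,
  ∂bef = ef − bf + be.
As a 15×10 matrix over Z this has rank 10, with invariant factors (1,1,1,1,1,1,1,1,1,2).

From H_k ≅ ker(∂_k) / im(∂_{k+1}) we obtain:

  H_0: rank C_0 − rank ∂_1 = 6 − 5 = 1, and the invariant factors of ∂_1 are all 1, so H_0 ≅ Z.
  H_1: rank ker ∂_1 − rank ∂_2 = (15 − 5) − 10 = 0, and ∂_2 has invariant factor 2 > 1, so H_1 ≅ Z/2.
  H_2: rank ker ∂_2 − rank ∂_3 = (10 − 10) − 0 = 0, and there is no ∂_3, so H_2 ≅ 0.

As a check, the Euler characteristic is 6 − 15 + 10 = 1, which agrees with 1 − 0 + 0 = 1.
(K is a triangulation of the real projective plane RP^2.)

H_0 = Z,  H_1 = Z/2,  H_2 = 0.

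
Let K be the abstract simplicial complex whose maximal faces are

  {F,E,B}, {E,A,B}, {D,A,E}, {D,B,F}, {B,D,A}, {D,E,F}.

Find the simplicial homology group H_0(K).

H_0 ≅ Z.

Take the total order A < B < D < E < F on the vertex set. Then K (dimension 2) consists of the simplices:

  0-simplices (5): A, B, D, E, F
  1-simplices (9): AB, AD, AE, BD, BE, BF, DE, DF, EF
  2-simplices (6): ABD, ABE, ADE, BDF, BEF, DEF

Hence C_0 ≅ Z^5, C_1 ≅ Z^9, C_2 ≅ Z^6.

Boundary ∂_1: C_1 → C_0 is given by ∂[p,q] = [q] − [p]. For instance
  ∂BD = D − B.
This gives a 5×9 integer matrix of rank 4; reducing to Smith normal form yields diagonal entries (1,1,1,1).

∂_2: C_2 → C_1 sends each 2-simplex [p,q,r] to [q,r] − [p,r] + [p,q]. For instance
  ∂DEF = EF − DF + DE,
  ∂BEF = EF − BF + BE.
The resulting 9×6 matrix has rank 5, and its Smith normal form has invariant factors (1,1,1,1,1).

Reading off H_k = ker ∂_k / im ∂_{k+1}:

  H_0: rank C_0 − rank ∂_1 = 5 − 4 = 1, and the invariant factors of ∂_1 are all 1, so H_0 = Z.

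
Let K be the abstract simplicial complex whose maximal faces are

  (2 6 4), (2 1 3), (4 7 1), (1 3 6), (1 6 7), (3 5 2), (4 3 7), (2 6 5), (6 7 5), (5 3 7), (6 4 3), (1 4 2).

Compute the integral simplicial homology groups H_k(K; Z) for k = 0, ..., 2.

Fix the vertex order 1 < 2 < 3 < 4 < 5 < 6 < 7 and write every simplex with vertices in increasing order. Then dim K = 2 and the simplices of K are:

  0-simplices (7): [1], [2], [3], [4], [5], [6], [7]
  1-simplices (18): [1,2], [1,3], [1,4], [1,6], [1,7], [2,3], [2,4], [2,5], [2,6], [3,4], [3,5], [3,6], [3,7], [4,6], [4,7], [5,6], [5,7], [6,7]
  2-simplices (12): [1,2,3], [1,2,4], [1,3,6], [1,4,7], [1,6,7], [2,3,5], [2,4,6], [2,5,6], [3,4,6], [3,4,7], [3,5,7], [5,6,7]

so the chain groups are C_0 ≅ Z^7, C_1 ≅ Z^18, C_2 ≅ Z^12.

Boundary ∂_1: C_1 → C_0 sends each edge [p,q] (with p < q) to q − p.
The resulting 7×18 matrix has rank 6, and its Smith normal form has invariant factors (1,1,1,1,1,1).

The boundary map ∂_2: C_2 → C_1 maps a triangle to the signed sum of its edges. For instance
  ∂[1,4,7] = [4,7] − [1,7] + [1,4],
  ∂[1,3,6] = [3,6] − [1,6] + [1,3].
As a 18×12 matrix over Z this has rank 12, with invariant factors (1,1,1,1,1,1,1,1,1,1,1,2).

Reading off H_k = ker ∂_k / im ∂_{k+1}:

  H_0: rank C_0 − rank ∂_1 = 7 − 6 = 1, and the invariant factors of ∂_1 are all 1, so H_0 ≅ Z.
  H_1: rank ker ∂_1 − rank ∂_2 = (18 − 6) − 12 = 0, and ∂_2 has invariant factor 2 > 1, so H_1 ≅ Z/2.
  H_2: rank ker ∂_2 − rank ∂_3 = (12 − 12) − 0 = 0, and there is no ∂_3, so H_2 ≅ 0.

(K is a triangulation of the real projective plane RP^2.)

H_0 ≅ Z,  H_1 ≅ Z/2,  H_2 = 0.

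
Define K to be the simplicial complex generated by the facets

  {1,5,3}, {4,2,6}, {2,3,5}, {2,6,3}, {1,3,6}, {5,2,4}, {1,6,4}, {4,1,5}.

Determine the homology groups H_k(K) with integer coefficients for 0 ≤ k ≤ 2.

Fix the vertex order 1 < 2 < 3 < 4 < 5 < 6 and write every simplex with vertices in increasing order. Then dim K = 2 and the simplices of K are:

  0-simplices (6): [1], [2], [3], [4], [5], [6]
  1-simplices (12): [1,3], [1,4], [1,5], [1,6], [2,3], [2,4], [2,5], [2,6], [3,5], [3,6], [4,5], [4,6]
  2-simplices (8): [1,3,5], [1,3,6], [1,4,5], [1,4,6], [2,3,5], [2,3,6], [2,4,5], [2,4,6]

giving chain groups C_0 ≅ Z^6, C_1 ≅ Z^12, C_2 ≅ Z^8.

Boundary ∂_1: C_1 → C_0 sends each edge [p,q] (with p < q) to q − p.
As a 6×12 matrix over Z this has rank 5, with invariant factors (1,1,1,1,1).

Boundary ∂_2: C_2 → C_1 acts by ∂[p,q,r] = [q,r] − [p,r] + [p,q]. For instance
  ∂[2,3,6] = [3,6] − [2,6] + [2,3],
  ∂[1,4,5] = [4,5] − [1,5] + [1,4].
As a 12×8 matrix over Z this has rank 7, with invariant factors (1,1,1,1,1,1,1).

Reading off H_k = ker ∂_k / im ∂_{k+1}:

  H_0: rank C_0 − rank ∂_1 = 6 − 5 = 1, and the invariant factors of ∂_1 are all 1, so H_0 = Z.
  H_1: rank ker ∂_1 − rank ∂_2 = (12 − 5) − 7 = 0, and the invariant factors of ∂_2 are all 1, so H_1 = 0.
  H_2: rank ker ∂_2 − rank ∂_3 = (8 − 7) − 0 = 1, and there is no ∂_3, so H_2 = Z.

As a check, the Euler characteristic is 6 − 12 + 8 = 2, which agrees with 1 − 0 + 1 = 2.

H_0 ≅ Z,  H_1 = 0,  H_2 ≅ Z.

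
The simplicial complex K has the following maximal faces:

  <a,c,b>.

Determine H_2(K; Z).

Take the total order a < b < c on the vertex set. Then K (dimension 2) consists of the simplices:

  0-simplices (3): a, b, c
  1-simplices (3): ab, ac, bc
  2-simplices (1): abc

giving chain groups C_0 ≅ Z^3, C_1 ≅ Z^3, C_2 ≅ Z^1.

Boundary ∂_1: C_1 → C_0 is given by ∂[p,q] = [q] − [p].
The resulting 3×3 matrix has rank 2, and its Smith normal form has invariant factors (1,1).

Boundary ∂_2: C_2 → C_1 sends each 2-simplex [p,q,r] to [q,r] − [p,r] + [p,q]. For instance
  ∂abc = bc − ac + ab.
As a 3×1 matrix over Z this has rank 1, with invariant factors (1).

Reading off H_k = ker ∂_k / im ∂_{k+1}:

  H_2: rank ker ∂_2 − rank ∂_3 = (1 − 1) − 0 = 0, and there is no ∂_3, so H_2 = 0.

H_2 ≅ 0.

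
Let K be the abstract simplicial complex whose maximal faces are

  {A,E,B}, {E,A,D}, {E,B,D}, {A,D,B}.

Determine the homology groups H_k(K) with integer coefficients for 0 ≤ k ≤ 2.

H_0 = Z,  H_1 = 0,  H_2 = Z.

Order the vertices as A < B < D < E. Listing each simplex with vertices in this order, K has dimension 2 with simplices:

  0-simplices (4): A, B, D, E
  1-simplices (6): AB, AD, AE, BD, BE, DE
  2-simplices (4): ABD, ABE, ADE, BDE

giving chain groups C_0 ≅ Z^4, C_1 ≅ Z^6, C_2 ≅ Z^4.

The boundary map ∂_1: C_1 → C_0 is given by ∂[p,q] = [q] − [p].
The resulting 4×6 matrix has rank 3, and its Smith normal form has invariant factors (1,1,1).

The boundary map ∂_2: C_2 → C_1 sends each 2-simplex [p,q,r] to [q,r] − [p,r] + [p,q]. For instance
  ∂ABD = BD − AD + AB,
  ∂BDE = DE − BE + BD.
The resulting 6×4 matrix has rank 3, and its Smith normal form has invariant factors (1,1,1).

Reading off H_k = ker ∂_k / im ∂_{k+1}:

  H_0: rank C_0 − rank ∂_1 = 4 − 3 = 1, and the invariant factors of ∂_1 are all 1, so H_0 = Z.
  H_1: rank ker ∂_1 − rank ∂_2 = (6 − 3) − 3 = 0, and the invariant factors of ∂_2 are all 1, so H_1 = 0.
  H_2: rank ker ∂_2 − rank ∂_3 = (4 − 3) − 0 = 1, and there is no ∂_3, so H_2 = Z.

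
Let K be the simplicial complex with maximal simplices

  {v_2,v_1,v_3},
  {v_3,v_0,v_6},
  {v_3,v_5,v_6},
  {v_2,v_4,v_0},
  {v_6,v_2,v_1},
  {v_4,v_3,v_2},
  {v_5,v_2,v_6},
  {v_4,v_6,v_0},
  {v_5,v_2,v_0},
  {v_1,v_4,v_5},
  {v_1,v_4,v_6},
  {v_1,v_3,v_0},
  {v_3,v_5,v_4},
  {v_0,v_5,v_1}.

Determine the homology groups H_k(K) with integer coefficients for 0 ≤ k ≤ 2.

H_0 ≅ Z,  H_1 ≅ Z^2,  H_2 ≅ Z.

Take the total order v_0 < v_1 < v_2 < v_3 < v_4 < v_5 < v_6 on the vertex set. Then K (dimension 2) consists of the simplices:

  0-simplices (7): [v_0], [v_1], [v_2], [v_3], [v_4], [v_5], [v_6]
  1-simplices (21): (21 of them)
  2-simplices (14): (14 of them)

Hence C_0 ≅ Z^7, C_1 ≅ Z^21, C_2 ≅ Z^14.

∂_1: C_1 → C_0 maps an edge to its endpoints' difference, ∂[p,q] = q − p.
The resulting 7×21 matrix has rank 6, and its Smith normal form has invariant factors (1,1,1,1,1,1).

∂_2: C_2 → C_1 sends each 2-simplex [p,q,r] to [q,r] − [p,r] + [p,q]. For instance
  ∂[v_1,v_2,v_6] = [v_2,v_6] − [v_1,v_6] + [v_1,v_2],
  ∂[v_1,v_4,v_6] = [v_4,v_6] − [v_1,v_6] + [v_1,v_4].
As a 21×14 matrix over Z this has rank 13, with invariant factors (1,1,1,1,1,1,1,1,1,1,1,1,1).

Now H_k = ker ∂_k / im ∂_{k+1}, so:

  H_0: rank C_0 − rank ∂_1 = 7 − 6 = 1, and the invariant factors of ∂_1 are all 1, so H_0 = Z.
  H_1: rank ker ∂_1 − rank ∂_2 = (21 − 6) − 13 = 2, and the invariant factors of ∂_2 are all 1, so H_1 = Z^2.
  H_2: rank ker ∂_2 − rank ∂_3 = (14 − 13) − 0 = 1, and there is no ∂_3, so H_2 = Z.

As a check, the Euler characteristic is 7 − 21 + 14 = 0, which agrees with 1 − 2 + 1 = 0.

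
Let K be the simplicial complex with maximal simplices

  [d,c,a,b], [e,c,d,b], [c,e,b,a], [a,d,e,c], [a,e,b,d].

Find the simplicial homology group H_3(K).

Take the total order a < b < c < d < e on the vertex set. Then K (dimension 3) consists of the simplices:

  0-simplices (5): a, b, c, d, e
  1-simplices (10): ab, ac, ad, ae, bc, bd, be, cd, ce, de
  2-simplices (10): abc, abd, abe, acd, ace, ade, bcd, bce, bde, cde
  3-simplices (5): abcd, abce, abde, acde, bcde

Hence C_0 ≅ Z^5, C_1 ≅ Z^10, C_2 ≅ Z^10, C_3 ≅ Z^5.

Boundary ∂_1: C_1 → C_0 is given by ∂[p,q] = [q] − [p]. For instance
  ∂ae = e − a.
The 5×10 boundary matrix has rank 4 and Smith normal form diag(1,1,1,1).

The boundary map ∂_2: C_2 → C_1 sends each 2-simplex [p,q,r] to [q,r] − [p,r] + [p,q]. For instance
  ∂abe = be − ae + ab,
  ∂cde = de − ce + cd.
The resulting 10×10 matrix has rank 6, and its Smith normal form has invariant factors (1,1,1,1,1,1).

Boundary ∂_3: C_3 → C_2 sends each 3-simplex σ to the alternating sum Σ_i (−1)^i (σ with its i-th vertex removed). For instance
  ∂acde = cde − ade + ace − acd,
  ∂abcd = bcd − acd + abd − abc.
As a 10×5 matrix over Z this has rank 4, with invariant factors (1,1,1,1).

Reading off H_k = ker ∂_k / im ∂_{k+1}:

  H_3: rank ker ∂_3 − rank ∂_4 = (5 − 4) − 0 = 1, and there is no ∂_4, so H_3 = Z.

H_3 ≅ Z.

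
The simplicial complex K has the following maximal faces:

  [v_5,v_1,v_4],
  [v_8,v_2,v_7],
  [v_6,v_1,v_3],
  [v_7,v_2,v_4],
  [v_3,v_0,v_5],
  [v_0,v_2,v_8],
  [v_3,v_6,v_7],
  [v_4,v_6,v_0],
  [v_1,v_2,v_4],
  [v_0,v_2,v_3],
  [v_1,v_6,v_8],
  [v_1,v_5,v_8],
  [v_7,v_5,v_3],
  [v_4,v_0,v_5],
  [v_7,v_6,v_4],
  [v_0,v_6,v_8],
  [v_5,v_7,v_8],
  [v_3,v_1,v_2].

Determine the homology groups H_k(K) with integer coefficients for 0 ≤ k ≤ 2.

H_0 ≅ Z,  H_1 ≅ Z^2,  H_2 ≅ Z.

Fix the vertex order v_0 < v_1 < v_2 < v_3 < v_4 < v_5 < v_6 < v_7 < v_8 and write every simplex with vertices in increasing order. Then dim K = 2 and the simplices of K are:

  0-simplices (9): [v_0], [v_1], [v_2], [v_3], [v_4], [v_5], [v_6], [v_7], [v_8]
  1-simplices (27): (27 of them)
  2-simplices (18): (18 of them)

so the chain groups are C_0 ≅ Z^9, C_1 ≅ Z^27, C_2 ≅ Z^18.

∂_1: C_1 → C_0 maps an edge to its endpoints' difference, ∂[p,q] = q − p. For instance
  ∂[v_3,v_6] = [v_6] − [v_3].
As a 9×27 matrix over Z this has rank 8, with invariant factors (1,1,1,1,1,1,1,1).

Boundary ∂_2: C_2 → C_1 sends each 2-simplex [p,q,r] to [q,r] − [p,r] + [p,q]. For instance
  ∂[v_1,v_4,v_5] = [v_4,v_5] − [v_1,v_5] + [v_1,v_4],
  ∂[v_0,v_6,v_8] = [v_6,v_8] − [v_0,v_8] + [v_0,v_6].
The resulting 27×18 matrix has rank 17, and its Smith normal form has invariant factors (1,1,1,1,1,1,1,1,1,1,1,1,1,1,1,1,1).

From H_k ≅ ker(∂_k) / im(∂_{k+1}) we obtain:

  H_0: rank C_0 − rank ∂_1 = 9 − 8 = 1, and the invariant factors of ∂_1 are all 1, so H_0 = Z.
  H_1: rank ker ∂_1 − rank ∂_2 = (27 − 8) − 17 = 2, and the invariant factors of ∂_2 are all 1, so H_1 = Z^2.
  H_2: rank ker ∂_2 − rank ∂_3 = (18 − 17) − 0 = 1, and there is no ∂_3, so H_2 = Z.

As a check, the Euler characteristic is 9 − 27 + 18 = 0, which agrees with 1 − 2 + 1 = 0.
(K is a triangulation of the torus T^2.)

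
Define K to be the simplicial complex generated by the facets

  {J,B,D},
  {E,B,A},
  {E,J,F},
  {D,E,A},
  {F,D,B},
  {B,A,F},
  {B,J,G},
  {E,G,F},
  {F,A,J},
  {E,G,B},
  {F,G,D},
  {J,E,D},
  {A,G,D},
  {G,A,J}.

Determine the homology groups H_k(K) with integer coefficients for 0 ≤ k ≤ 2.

Order the vertices as A < B < D < E < F < G < J. Listing each simplex with vertices in this order, K has dimension 2 with simplices:

  0-simplices (7): A, B, D, E, F, G, J
  1-simplices (21): AB, AD, AE, AF, AG, AJ, BD, BE, BF, BG, BJ, DE, DF, DG, DJ, EF, EG, EJ, FG, FJ, GJ
  2-simplices (14): ABE, ABF, ADE, ADG, AFJ, AGJ, BDF, BDJ, BEG, BGJ, DEJ, DFG, EFG, EFJ

so the chain groups are C_0 ≅ Z^7, C_1 ≅ Z^21, C_2 ≅ Z^14.

∂_1: C_1 → C_0 sends each edge [p,q] (with p < q) to q − p.
The resulting 7×21 matrix has rank 6, and its Smith normal form has invariant factors (1,1,1,1,1,1).

∂_2: C_2 → C_1 sends each 2-simplex [p,q,r] to [q,r] − [p,r] + [p,q]. For instance
  ∂BEG = EG − BG + BE,
  ∂BDF = DF − BF + BD.
The 21×14 boundary matrix has rank 13 and Smith normal form diag(1,1,1,1,1,1,1,1,1,1,1,1,1).

From H_k ≅ ker(∂_k) / im(∂_{k+1}) we obtain:

  H_0: rank C_0 − rank ∂_1 = 7 − 6 = 1, and the invariant factors of ∂_1 are all 1, so H_0 = Z.
  H_1: rank ker ∂_1 − rank ∂_2 = (21 − 6) − 13 = 2, and the invariant factors of ∂_2 are all 1, so H_1 = Z^2.
  H_2: rank ker ∂_2 − rank ∂_3 = (14 − 13) − 0 = 1, and there is no ∂_3, so H_2 = Z.

As a check, the Euler characteristic is 7 − 21 + 14 = 0, which agrees with 1 − 2 + 1 = 0.
(K is a triangulation of the torus T^2.)

H_0 = Z,  H_1 = Z^2,  H_2 = Z.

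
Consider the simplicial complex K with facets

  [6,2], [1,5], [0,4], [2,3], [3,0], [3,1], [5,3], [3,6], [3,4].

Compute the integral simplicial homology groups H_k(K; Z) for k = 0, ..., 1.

H_0 = Z,  H_1 = Z^3.

Take the total order 0 < 1 < 2 < 3 < 4 < 5 < 6 on the vertex set. Then K (dimension 1) consists of the simplices:

  0-simplices (7): [0], [1], [2], [3], [4], [5], [6]
  1-simplices (9): [0,3], [0,4], [1,3], [1,5], [2,3], [2,6], [3,4], [3,5], [3,6]

giving chain groups C_0 ≅ Z^7, C_1 ≅ Z^9.

The boundary map ∂_1: C_1 → C_0 sends each edge [p,q] (with p < q) to q − p. For instance
  ∂[1,3] = [3] − [1].
As a 7×9 matrix over Z this has rank 6, with invariant factors (1,1,1,1,1,1).

Reading off H_k = ker ∂_k / im ∂_{k+1}:

  H_0: rank C_0 − rank ∂_1 = 7 − 6 = 1, and the invariant factors of ∂_1 are all 1, so H_0 ≅ Z.
  H_1: rank ker ∂_1 − rank ∂_2 = (9 − 6) − 0 = 3, and there is no ∂_2, so H_1 ≅ Z^3.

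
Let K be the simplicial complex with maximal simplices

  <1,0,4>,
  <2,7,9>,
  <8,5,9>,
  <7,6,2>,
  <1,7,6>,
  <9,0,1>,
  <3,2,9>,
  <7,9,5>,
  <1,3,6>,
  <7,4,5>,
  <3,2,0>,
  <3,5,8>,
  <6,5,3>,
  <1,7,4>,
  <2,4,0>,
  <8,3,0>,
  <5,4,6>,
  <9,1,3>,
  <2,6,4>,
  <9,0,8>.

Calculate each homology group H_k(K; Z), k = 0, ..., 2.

H_0 ≅ Z,  H_1 ≅ Z × Z/2,  H_2 = 0.

We work with the vertex ordering 0 < 1 < 2 < 3 < 4 < 5 < 6 < 7 < 8 < 9. The simplices of K, each written with vertices in increasing order, are:

  0-simplices (10): [0], [1], [2], [3], [4], [5], [6], [7], [8], [9]
  1-simplices (30): (30 of them)
  2-simplices (20): (20 of them)

so the chain groups are C_0 ≅ Z^10, C_1 ≅ Z^30, C_2 ≅ Z^20.

The boundary map ∂_1: C_1 → C_0 is given by ∂[p,q] = [q] − [p]. For instance
  ∂[3,6] = [6] − [3].
This gives a 10×30 integer matrix of rank 9; reducing to Smith normal form yields diagonal entries (1,1,1,1,1,1,1,1,1).

The boundary map ∂_2: C_2 → C_1 maps a triangle to the signed sum of its edges. For instance
  ∂[5,7,9] = [7,9] − [5,9] + [5,7],
  ∂[1,4,7] = [4,7] − [1,7] + [1,4].
As a 30×20 matrix over Z this has rank 20, with invariant factors (1,1,1,1,1,1,1,1,1,1,1,1,1,1,1,1,1,1,1,2).

Reading off H_k = ker ∂_k / im ∂_{k+1}:

  H_0: rank C_0 − rank ∂_1 = 10 − 9 = 1, and the invariant factors of ∂_1 are all 1, so H_0 ≅ Z.
  H_1: rank ker ∂_1 − rank ∂_2 = (30 − 9) − 20 = 1, and ∂_2 has invariant factor 2 > 1, so H_1 ≅ Z × Z/2.
  H_2: rank ker ∂_2 − rank ∂_3 = (20 − 20) − 0 = 0, and there is no ∂_3, so H_2 ≅ 0.

As a check, the Euler characteristic is 10 − 30 + 20 = 0, which agrees with 1 − 1 + 0 = 0.
(K is a triangulation of the Klein bottle.)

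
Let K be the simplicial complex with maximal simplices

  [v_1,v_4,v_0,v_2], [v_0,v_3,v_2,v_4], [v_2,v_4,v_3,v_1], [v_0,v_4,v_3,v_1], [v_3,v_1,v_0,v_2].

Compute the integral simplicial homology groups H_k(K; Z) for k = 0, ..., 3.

Order the vertices as v_0 < v_1 < v_2 < v_3 < v_4. Listing each simplex with vertices in this order, K has dimension 3 with simplices:

  0-simplices (5): [v_0], [v_1], [v_2], [v_3], [v_4]
  1-simplices (10): [v_0,v_1], [v_0,v_2], [v_0,v_3], [v_0,v_4], [v_1,v_2], [v_1,v_3], [v_1,v_4], [v_2,v_3], [v_2,v_4], [v_3,v_4]
  2-simplices (10): [v_0,v_1,v_2], [v_0,v_1,v_3], [v_0,v_1,v_4], [v_0,v_2,v_3], [v_0,v_2,v_4], [v_0,v_3,v_4], [v_1,v_2,v_3], [v_1,v_2,v_4], [v_1,v_3,v_4], [v_2,v_3,v_4]
  3-simplices (5): [v_0,v_1,v_2,v_3], [v_0,v_1,v_2,v_4], [v_0,v_1,v_3,v_4], [v_0,v_2,v_3,v_4], [v_1,v_2,v_3,v_4]

giving chain groups C_0 ≅ Z^5, C_1 ≅ Z^10, C_2 ≅ Z^10, C_3 ≅ Z^5.

The boundary map ∂_1: C_1 → C_0 sends each edge [p,q] (with p < q) to q − p.
The 5×10 boundary matrix has rank 4 and Smith normal form diag(1,1,1,1).

The boundary map ∂_2: C_2 → C_1 acts by ∂[p,q,r] = [q,r] − [p,r] + [p,q]. For instance
  ∂[v_1,v_3,v_4] = [v_3,v_4] − [v_1,v_4] + [v_1,v_3],
  ∂[v_0,v_3,v_4] = [v_3,v_4] − [v_0,v_4] + [v_0,v_3].
The resulting 10×10 matrix has rank 6, and its Smith normal form has invariant factors (1,1,1,1,1,1).

The boundary map ∂_3: C_3 → C_2 sends each 3-simplex σ to the alternating sum Σ_i (−1)^i (σ with its i-th vertex removed). For instance
  ∂[v_0,v_1,v_2,v_4] = [v_1,v_2,v_4] − [v_0,v_2,v_4] + [v_0,v_1,v_4] − [v_0,v_1,v_2],
  ∂[v_1,v_2,v_3,v_4] = [v_2,v_3,v_4] − [v_1,v_3,v_4] + [v_1,v_2,v_4] − [v_1,v_2,v_3].
The resulting 10×5 matrix has rank 4, and its Smith normal form has invariant factors (1,1,1,1).

Reading off H_k = ker ∂_k / im ∂_{k+1}:

  H_0: rank C_0 − rank ∂_1 = 5 − 4 = 1, and the invariant factors of ∂_1 are all 1, so H_0 = Z.
  H_1: rank ker ∂_1 − rank ∂_2 = (10 − 4) − 6 = 0, and the invariant factors of ∂_2 are all 1, so H_1 = 0.
  H_2: rank ker ∂_2 − rank ∂_3 = (10 − 6) − 4 = 0, and the invariant factors of ∂_3 are all 1, so H_2 = 0.
  H_3: rank ker ∂_3 − rank ∂_4 = (5 − 4) − 0 = 1, and there is no ∂_4, so H_3 = Z.

As a check, the Euler characteristic is 5 − 10 + 10 − 5 = 0, which agrees with 1 − 0 + 0 − 1 = 0.
(K is a triangulation of the 3-sphere S^3.)

H_0 ≅ Z,  H_1 = 0,  H_2 = 0,  H_3 ≅ Z.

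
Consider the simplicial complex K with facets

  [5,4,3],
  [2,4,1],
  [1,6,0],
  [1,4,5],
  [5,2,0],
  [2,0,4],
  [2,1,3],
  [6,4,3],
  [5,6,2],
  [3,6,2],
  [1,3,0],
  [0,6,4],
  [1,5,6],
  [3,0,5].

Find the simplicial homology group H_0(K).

H_0 ≅ Z.

Fix the vertex order 0 < 1 < 2 < 3 < 4 < 5 < 6 and write every simplex with vertices in increasing order. Then dim K = 2 and the simplices of K are:

  0-simplices (7): [0], [1], [2], [3], [4], [5], [6]
  1-simplices (21): [0,1], [0,2], [0,3], [0,4], [0,5], [0,6], [1,2], [1,3], [1,4], [1,5], [1,6], [2,3], [2,4], [2,5], [2,6], [3,4], [3,5], [3,6], [4,5], [4,6], [5,6]
  2-simplices (14): [0,1,3], [0,1,6], [0,2,4], [0,2,5], [0,3,5], [0,4,6], [1,2,3], [1,2,4], [1,4,5], [1,5,6], [2,3,6], [2,5,6], [3,4,5], [3,4,6]

so the chain groups are C_0 ≅ Z^7, C_1 ≅ Z^21, C_2 ≅ Z^14.

∂_1: C_1 → C_0 sends each edge [p,q] (with p < q) to q − p. For instance
  ∂[2,3] = [3] − [2].
The resulting 7×21 matrix has rank 6, and its Smith normal form has invariant factors (1,1,1,1,1,1).

The boundary map ∂_2: C_2 → C_1 acts by ∂[p,q,r] = [q,r] − [p,r] + [p,q]. For instance
  ∂[0,1,6] = [1,6] − [0,6] + [0,1],
  ∂[1,2,3] = [2,3] − [1,3] + [1,2].
The resulting 21×14 matrix has rank 13, and its Smith normal form has invariant factors (1,1,1,1,1,1,1,1,1,1,1,1,1).

From H_k ≅ ker(∂_k) / im(∂_{k+1}) we obtain:

  H_0: rank C_0 − rank ∂_1 = 7 − 6 = 1, and the invariant factors of ∂_1 are all 1, so H_0 = Z.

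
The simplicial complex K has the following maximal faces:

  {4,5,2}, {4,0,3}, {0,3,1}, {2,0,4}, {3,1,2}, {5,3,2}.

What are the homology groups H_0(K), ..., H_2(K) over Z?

H_0 = Z,  H_1 = Z,  H_2 = 0.

Order the vertices as 0 < 1 < 2 < 3 < 4 < 5. Listing each simplex with vertices in this order, K has dimension 2 with simplices:

  0-simplices (6): [0], [1], [2], [3], [4], [5]
  1-simplices (12): [0,1], [0,2], [0,3], [0,4], [1,2], [1,3], [2,3], [2,4], [2,5], [3,4], [3,5], [4,5]
  2-simplices (6): [0,1,3], [0,2,4], [0,3,4], [1,2,3], [2,3,5], [2,4,5]

so the chain groups are C_0 ≅ Z^6, C_1 ≅ Z^12, C_2 ≅ Z^6.

The boundary map ∂_1: C_1 → C_0 sends each edge [p,q] (with p < q) to q − p.
The 6×12 boundary matrix has rank 5 and Smith normal form diag(1,1,1,1,1).

Boundary ∂_2: C_2 → C_1 maps a triangle to the signed sum of its edges. For instance
  ∂[2,4,5] = [4,5] − [2,5] + [2,4],
  ∂[0,1,3] = [1,3] − [0,3] + [0,1].
As a 12×6 matrix over Z this has rank 6, with invariant factors (1,1,1,1,1,1).

Computing H_k = (kernel of ∂_k) / (image of ∂_{k+1}):

  H_0: rank C_0 − rank ∂_1 = 6 − 5 = 1, and the invariant factors of ∂_1 are all 1, so H_0 = Z.
  H_1: rank ker ∂_1 − rank ∂_2 = (12 − 5) − 6 = 1, and the invariant factors of ∂_2 are all 1, so H_1 = Z.
  H_2: rank ker ∂_2 − rank ∂_3 = (6 − 6) − 0 = 0, and there is no ∂_3, so H_2 = 0.

As a check, the Euler characteristic is 6 − 12 + 6 = 0, which agrees with 1 − 1 + 0 = 0.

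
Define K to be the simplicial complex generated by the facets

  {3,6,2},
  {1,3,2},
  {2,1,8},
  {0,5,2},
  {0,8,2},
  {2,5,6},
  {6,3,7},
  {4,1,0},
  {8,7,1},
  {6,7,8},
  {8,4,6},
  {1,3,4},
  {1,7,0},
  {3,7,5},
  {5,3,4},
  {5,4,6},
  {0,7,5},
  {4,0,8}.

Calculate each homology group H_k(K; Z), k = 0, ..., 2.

H_0 = Z,  H_1 = Z ⊕ Z_2,  H_2 = 0.

Order the vertices as 0 < 1 < 2 < 3 < 4 < 5 < 6 < 7 < 8. Listing each simplex with vertices in this order, K has dimension 2 with simplices:

  0-simplices (9): [0], [1], [2], [3], [4], [5], [6], [7], [8]
  1-simplices (27): (27 of them)
  2-simplices (18): [0,1,4], [0,1,7], [0,2,5], [0,2,8], [0,4,8], [0,5,7], [1,2,3], [1,2,8], [1,3,4], [1,7,8], [2,3,6], [2,5,6], [3,4,5], [3,5,7], [3,6,7], [4,5,6], [4,6,8], [6,7,8]

giving chain groups C_0 ≅ Z^9, C_1 ≅ Z^27, C_2 ≅ Z^18.

The boundary map ∂_1: C_1 → C_0 is given by ∂[p,q] = [q] − [p].
As a 9×27 matrix over Z this has rank 8, with invariant factors (1,1,1,1,1,1,1,1).

The boundary map ∂_2: C_2 → C_1 maps a triangle to the signed sum of its edges. For instance
  ∂[3,6,7] = [6,7] − [3,7] + [3,6],
  ∂[3,5,7] = [5,7] − [3,7] + [3,5].
The 27×18 boundary matrix has rank 18 and Smith normal form diag(1,1,1,1,1,1,1,1,1,1,1,1,1,1,1,1,1,2).

Reading off H_k = ker ∂_k / im ∂_{k+1}:

  H_0: rank C_0 − rank ∂_1 = 9 − 8 = 1, and the invariant factors of ∂_1 are all 1, so H_0 = Z.
  H_1: rank ker ∂_1 − rank ∂_2 = (27 − 8) − 18 = 1, and ∂_2 has invariant factor 2 > 1, so H_1 = Z ⊕ Z_2.
  H_2: rank ker ∂_2 − rank ∂_3 = (18 − 18) − 0 = 0, and there is no ∂_3, so H_2 = 0.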